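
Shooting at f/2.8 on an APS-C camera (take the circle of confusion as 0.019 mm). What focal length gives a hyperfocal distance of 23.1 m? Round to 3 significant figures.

35.0 mm

From H = f²/(N·c) + f, with f ≪ H: f ≈ √(H·N·c) = √(23100 × 2.8 × 0.019) = √1228.9 ≈ 35.06 mm.
Exact: f² + N·c·f − N·c·H = 0 ⇒ f = (−N·c + √((N·c)² + 4·N·c·H))/2 = (−0.0532 + √4915.7)/2 ≈ 35.029 mm ≈ 35.0 mm.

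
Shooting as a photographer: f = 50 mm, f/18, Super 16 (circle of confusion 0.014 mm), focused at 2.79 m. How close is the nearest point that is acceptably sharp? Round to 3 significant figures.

2.19 m

Hyperfocal distance H = f²/(N·c) + f = 50²/(18 × 0.014) + 50 = 2500/0.252 + 50 ≈ 9970.6 mm ≈ 9.971 m.
Near limit Dn = s·(H − f)/(H + s − 2f) = 2790 × (9970.6 − 50) / (9970.6 + 2790 − 2 × 50) = 2790 × 9920.6 / 12660.6 ≈ 2186.2 mm ≈ 2.19 m.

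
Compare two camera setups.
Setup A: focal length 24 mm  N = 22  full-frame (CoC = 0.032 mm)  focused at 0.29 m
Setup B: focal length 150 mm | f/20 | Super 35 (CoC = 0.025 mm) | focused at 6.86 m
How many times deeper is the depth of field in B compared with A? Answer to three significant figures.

Setup A: H = 24²/(22×0.032) + 24 ≈ 842.2 mm; DoF = Df − Dn = 429.70 − 218.85 ≈ 210.85 mm.
Setup B: H = 150²/(20×0.025) + 150 ≈ 45150.0 mm; DoF = Df − Dn = 8062.2 − 5969.8 ≈ 2092.4 mm.
Ratio = 2092.4 / 210.85 ≈ 9.92.

9.92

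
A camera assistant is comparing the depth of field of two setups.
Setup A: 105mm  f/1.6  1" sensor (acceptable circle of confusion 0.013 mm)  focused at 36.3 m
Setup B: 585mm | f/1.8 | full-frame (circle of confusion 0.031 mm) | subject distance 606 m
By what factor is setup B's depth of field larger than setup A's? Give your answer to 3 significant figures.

Setup A: H = 105²/(1.6×0.013) + 105 ≈ 530153.1 mm; DoF = Df − Dn = 38960.5 − 33979.7 ≈ 4980.8 mm.
Setup B: H = 585²/(1.8×0.031) + 585 ≈ 6133649.5 mm; DoF = Df − Dn = 672372 − 551554 ≈ 120818 mm.
Ratio = 120818 / 4980.8 ≈ 24.3.

24.3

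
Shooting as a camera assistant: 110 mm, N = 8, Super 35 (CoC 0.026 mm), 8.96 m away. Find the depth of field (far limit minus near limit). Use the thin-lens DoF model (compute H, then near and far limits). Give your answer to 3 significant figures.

2.79 m

Hyperfocal distance H = f²/(N·c) + f = 110²/(8 × 0.026) + 110 = 12100/0.208 + 110 ≈ 58283.1 mm ≈ 58.28 m.
Near limit Dn = s·(H − f)/(H + s − 2f) = 8960 × (58283.1 − 110) / (58283.1 + 8960 − 2 × 110) = 8960 × 58173.1 / 67023.1 ≈ 7776.9 mm.
Far limit Df = s·(H − f)/(H − s) = 8960 × (58283.1 − 110) / (58283.1 − 8960) = 8960 × 58173.1 / 49323.1 ≈ 10567.7 mm.
Depth of field = Df − Dn = 10567.7 − 7776.9 ≈ 2790.8 mm ≈ 2.79 m.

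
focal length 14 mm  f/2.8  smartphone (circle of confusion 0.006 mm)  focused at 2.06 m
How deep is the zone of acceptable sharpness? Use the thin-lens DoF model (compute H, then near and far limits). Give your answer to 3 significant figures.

0.745 m

Hyperfocal distance H = f²/(N·c) + f = 14²/(2.8 × 0.006) + 14 = 196/0.0168 + 14 ≈ 11680.7 mm ≈ 11.68 m.
Near limit Dn = s·(H − f)/(H + s − 2f) = 2060 × (11680.7 − 14) / (11680.7 + 2060 − 2 × 14) = 2060 × 11666.7 / 13712.7 ≈ 1752.64 mm.
Far limit Df = s·(H − f)/(H − s) = 2060 × (11680.7 − 14) / (11680.7 − 2060) = 2060 × 11666.7 / 9620.7 ≈ 2498.09 mm.
Depth of field = Df − Dn = 2498.09 − 1752.64 ≈ 745.45 mm ≈ 0.745 m.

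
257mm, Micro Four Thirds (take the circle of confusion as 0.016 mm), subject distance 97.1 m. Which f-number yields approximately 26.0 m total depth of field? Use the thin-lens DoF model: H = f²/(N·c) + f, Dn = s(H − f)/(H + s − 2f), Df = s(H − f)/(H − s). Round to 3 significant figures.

Write h = H − f = f²/(N·c). The thin-lens limits are Dn = s·h/(h + (s−f)) and Df = s·h/(h − (s−f)), so DoF = Df − Dn = 2·s·(s−f)·h / (h² − (s−f)²).
That is a quadratic in h: DoF·h² − 2·s·(s−f)·h − DoF·(s−f)² = 0 ⇒ h = (s−f)·(s + √(s² + DoF²)) / DoF = 96843 × (97100 + √(97100² + 26000²)) / 26000 = 96843 × (97100 + 100521) / 26000 ≈ 736084 mm.
Then N = f²/(c·h) = 257² / (0.016 × 736084) = 66049 / 11777 ≈ 5.61.

f/5.61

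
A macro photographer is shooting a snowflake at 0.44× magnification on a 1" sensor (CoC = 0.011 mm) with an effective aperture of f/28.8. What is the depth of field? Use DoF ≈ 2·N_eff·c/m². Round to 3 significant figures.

3.27 mm

At magnification m, DoF ≈ 2·N_eff·c/m² = 2 × 28.8 × 0.011 / 0.44² = 0.6336 / 0.1936 ≈ 3.27 mm.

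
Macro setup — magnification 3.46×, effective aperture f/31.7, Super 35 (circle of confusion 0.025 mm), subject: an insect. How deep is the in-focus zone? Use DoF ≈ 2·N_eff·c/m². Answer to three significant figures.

0.132 mm

At magnification m, DoF ≈ 2·N_eff·c/m² = 2 × 31.7 × 0.025 / 3.46² = 1.585 / 11.97 ≈ 0.132 mm.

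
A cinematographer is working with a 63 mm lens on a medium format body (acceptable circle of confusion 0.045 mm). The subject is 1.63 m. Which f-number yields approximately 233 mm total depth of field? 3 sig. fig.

f/4

Write h = H − f = f²/(N·c). The thin-lens limits are Dn = s·h/(h + (s−f)) and Df = s·h/(h − (s−f)), so DoF = Df − Dn = 2·s·(s−f)·h / (h² − (s−f)²).
That is a quadratic in h: DoF·h² − 2·s·(s−f)·h − DoF·(s−f)² = 0 ⇒ h = (s−f)·(s + √(s² + DoF²)) / DoF = 1567 × (1630 + √(1630² + 233²)) / 233 = 1567 × (1630 + 1646.57) / 233 ≈ 22036 mm.
Then N = f²/(c·h) = 63² / (0.045 × 22036) = 3969 / 991.62 ≈ 4.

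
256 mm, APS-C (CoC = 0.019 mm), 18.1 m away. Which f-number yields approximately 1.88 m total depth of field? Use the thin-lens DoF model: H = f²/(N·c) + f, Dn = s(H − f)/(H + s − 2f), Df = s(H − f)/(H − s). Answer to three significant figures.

f/10

Write h = H − f = f²/(N·c). The thin-lens limits are Dn = s·h/(h + (s−f)) and Df = s·h/(h − (s−f)), so DoF = Df − Dn = 2·s·(s−f)·h / (h² − (s−f)²).
That is a quadratic in h: DoF·h² − 2·s·(s−f)·h − DoF·(s−f)² = 0 ⇒ h = (s−f)·(s + √(s² + DoF²)) / DoF = 17844 × (18100 + √(18100² + 1880²)) / 1880 = 17844 × (18100 + 18197.4) / 1880 ≈ 344516 mm.
Then N = f²/(c·h) = 256² / (0.019 × 344516) = 65536 / 6545.8 ≈ 10.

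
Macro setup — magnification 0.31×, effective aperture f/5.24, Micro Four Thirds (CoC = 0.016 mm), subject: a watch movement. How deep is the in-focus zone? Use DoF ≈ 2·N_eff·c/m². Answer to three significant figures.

1.74 mm

At magnification m, DoF ≈ 2·N_eff·c/m² = 2 × 5.24 × 0.016 / 0.31² = 0.1677 / 0.0961 ≈ 1.74 mm.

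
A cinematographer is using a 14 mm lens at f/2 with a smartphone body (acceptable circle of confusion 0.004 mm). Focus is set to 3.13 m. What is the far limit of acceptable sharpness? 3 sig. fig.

3.59 m

Hyperfocal distance H = f²/(N·c) + f = 14²/(2 × 0.004) + 14 = 196/0.008 + 14 ≈ 24514.0 mm ≈ 24.51 m.
Far limit Df = s·(H − f)/(H − s) = 3130 × (24514.0 − 14) / (24514.0 − 3130) = 3130 × 24500.0 / 21384.0 ≈ 3586.1 mm ≈ 3.59 m.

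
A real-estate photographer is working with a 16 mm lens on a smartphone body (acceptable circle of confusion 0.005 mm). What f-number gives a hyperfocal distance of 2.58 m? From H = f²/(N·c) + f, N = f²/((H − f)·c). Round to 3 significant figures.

Rearrange H = f²/(N·c) + f for N: N = f² / ((H − f)·c).
N = 16² / ((2580 − 16) × 0.005) = 256 / 12.82 ≈ 20.

f/20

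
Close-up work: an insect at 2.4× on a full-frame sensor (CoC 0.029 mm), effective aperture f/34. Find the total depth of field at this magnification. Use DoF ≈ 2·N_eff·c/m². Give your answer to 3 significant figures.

At magnification m, DoF ≈ 2·N_eff·c/m² = 2 × 34 × 0.029 / 2.4² = 1.972 / 5.76 ≈ 0.342 mm.

0.342 mm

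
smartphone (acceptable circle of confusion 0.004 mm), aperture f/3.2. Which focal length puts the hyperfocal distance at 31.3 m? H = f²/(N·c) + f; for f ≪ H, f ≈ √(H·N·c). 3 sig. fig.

From H = f²/(N·c) + f, with f ≪ H: f ≈ √(H·N·c) = √(31300 × 3.2 × 0.004) = √400.64 ≈ 20.02 mm.
The +f correction barely moves this — solving exactly, f² + N·c·f − N·c·H = 0 ⇒ f = (−N·c + √((N·c)² + 4·N·c·H))/2 = (−0.0128 + √1602.6)/2 ≈ 20.010 mm, so f ≈ 20.0 mm.

20.0 mm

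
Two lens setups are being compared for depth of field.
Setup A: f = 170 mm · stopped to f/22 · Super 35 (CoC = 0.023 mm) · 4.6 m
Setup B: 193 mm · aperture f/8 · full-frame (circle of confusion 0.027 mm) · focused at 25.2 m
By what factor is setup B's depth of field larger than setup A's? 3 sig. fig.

Setup A: H = 170²/(22×0.023) + 170 ≈ 57284.6 mm; DoF = Df − Dn = 4986.79 − 4268.89 ≈ 717.90 mm.
Setup B: H = 193²/(8×0.027) + 193 ≈ 172642.1 mm; DoF = Df − Dn = 29474.1 − 22008.5 ≈ 7465.6 mm.
Ratio = 7465.6 / 717.90 ≈ 10.4.

10.4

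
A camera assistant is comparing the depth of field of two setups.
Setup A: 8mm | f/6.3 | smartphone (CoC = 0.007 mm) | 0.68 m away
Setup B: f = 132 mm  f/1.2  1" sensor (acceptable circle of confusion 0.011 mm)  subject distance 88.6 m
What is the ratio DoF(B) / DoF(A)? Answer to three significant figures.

Setup A: H = 8²/(6.3×0.007) + 8 ≈ 1459.2 mm; DoF = Df − Dn = 1266.41 − 464.78 ≈ 801.63 mm.
Setup B: H = 132²/(1.2×0.011) + 132 ≈ 1320132.0 mm; DoF = Df − Dn = 94965 − 83035 ≈ 11930 mm.
Ratio = 11930 / 801.63 ≈ 14.9.

14.9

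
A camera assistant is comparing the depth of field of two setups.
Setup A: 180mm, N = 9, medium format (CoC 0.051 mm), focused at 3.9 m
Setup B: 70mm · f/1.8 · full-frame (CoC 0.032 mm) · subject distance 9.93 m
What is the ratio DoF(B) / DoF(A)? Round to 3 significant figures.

Setup A: H = 180²/(9×0.051) + 180 ≈ 70768.2 mm; DoF = Df − Dn = 4116.96 − 3704.76 ≈ 412.20 mm.
Setup B: H = 70²/(1.8×0.032) + 70 ≈ 85139.4 mm; DoF = Df − Dn = 11231.8 − 8898.6 ≈ 2333.2 mm.
Ratio = 2333.2 / 412.20 ≈ 5.66.

5.66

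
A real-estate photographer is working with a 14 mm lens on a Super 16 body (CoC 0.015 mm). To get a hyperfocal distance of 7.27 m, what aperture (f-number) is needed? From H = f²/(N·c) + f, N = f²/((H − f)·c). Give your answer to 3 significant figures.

f/1.80

Rearrange H = f²/(N·c) + f for N: N = f² / ((H − f)·c).
N = 14² / ((7270 − 14) × 0.015) = 196 / 108.8 ≈ 1.80.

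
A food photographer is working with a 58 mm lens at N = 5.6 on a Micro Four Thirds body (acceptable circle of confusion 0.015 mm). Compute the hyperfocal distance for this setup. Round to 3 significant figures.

40.1 m

Hyperfocal distance H = f²/(N·c) + f = 58²/(5.6 × 0.015) + 58 = 3364/0.084 + 58 ≈ 40105.6 mm ≈ 40.1 m.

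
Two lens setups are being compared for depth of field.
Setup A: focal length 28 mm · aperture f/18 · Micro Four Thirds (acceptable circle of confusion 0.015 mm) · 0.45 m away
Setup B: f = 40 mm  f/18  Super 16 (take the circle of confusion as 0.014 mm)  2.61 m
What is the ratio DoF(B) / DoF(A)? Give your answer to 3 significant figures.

18.9

Setup A: H = 28²/(18×0.015) + 28 ≈ 2931.7 mm; DoF = Df − Dn = 526.52 − 392.90 ≈ 133.62 mm.
Setup B: H = 40²/(18×0.014) + 40 ≈ 6389.2 mm; DoF = Df − Dn = 4384.9 − 1857.9 ≈ 2527.0 mm.
Ratio = 2527.0 / 133.62 ≈ 18.9.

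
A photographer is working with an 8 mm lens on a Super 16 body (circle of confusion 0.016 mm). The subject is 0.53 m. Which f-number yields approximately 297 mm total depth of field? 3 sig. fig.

Write h = H − f = f²/(N·c). The thin-lens limits are Dn = s·h/(h + (s−f)) and Df = s·h/(h − (s−f)), so DoF = Df − Dn = 2·s·(s−f)·h / (h² − (s−f)²).
That is a quadratic in h: DoF·h² − 2·s·(s−f)·h − DoF·(s−f)² = 0 ⇒ h = (s−f)·(s + √(s² + DoF²)) / DoF = 522 × (530 + √(530² + 297²)) / 297 = 522 × (530 + 607.543) / 297 ≈ 1999.3 mm.
Then N = f²/(c·h) = 8² / (0.016 × 1999.3) = 64 / 31.989 ≈ 2.00.

f/2.00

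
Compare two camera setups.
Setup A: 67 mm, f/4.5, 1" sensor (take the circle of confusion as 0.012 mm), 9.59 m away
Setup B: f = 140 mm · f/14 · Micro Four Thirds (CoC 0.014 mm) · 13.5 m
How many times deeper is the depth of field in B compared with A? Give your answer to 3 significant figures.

Setup A: H = 67²/(4.5×0.012) + 67 ≈ 83196.6 mm; DoF = Df − Dn = 10830.7 − 8604.3 ≈ 2226.4 mm.
Setup B: H = 140²/(14×0.014) + 140 ≈ 100140.0 mm; DoF = Df − Dn = 15581.7 − 11909.0 ≈ 3672.7 mm.
Ratio = 3672.7 / 2226.4 ≈ 1.65.

1.65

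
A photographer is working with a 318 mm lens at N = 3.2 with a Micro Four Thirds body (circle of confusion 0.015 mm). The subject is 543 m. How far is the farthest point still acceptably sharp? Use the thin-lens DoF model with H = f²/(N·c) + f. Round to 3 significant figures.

Hyperfocal distance H = f²/(N·c) + f = 318²/(3.2 × 0.015) + 318 = 101124/0.048 + 318 ≈ 2107068.0 mm ≈ 2107 m.
Far limit Df = s·(H − f)/(H − s) = 543000 × (2107068.0 − 318) / (2107068.0 − 543000) = 543000 × 2106750.0 / 1564068.0 ≈ 731404 mm ≈ 731 m.

731 m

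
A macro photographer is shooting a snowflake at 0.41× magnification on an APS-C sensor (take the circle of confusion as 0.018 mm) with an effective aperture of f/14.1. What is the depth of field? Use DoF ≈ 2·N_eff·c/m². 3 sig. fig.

3.02 mm

At magnification m, DoF ≈ 2·N_eff·c/m² = 2 × 14.1 × 0.018 / 0.41² = 0.5076 / 0.1681 ≈ 3.02 mm.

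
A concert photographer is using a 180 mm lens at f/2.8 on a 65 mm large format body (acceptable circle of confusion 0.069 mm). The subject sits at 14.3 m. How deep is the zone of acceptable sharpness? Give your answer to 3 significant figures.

Hyperfocal distance H = f²/(N·c) + f = 180²/(2.8 × 0.069) + 180 = 32400/0.1932 + 180 ≈ 167881.9 mm ≈ 167.9 m.
Near limit Dn = s·(H − f)/(H + s − 2f) = 14300 × (167881.9 − 180) / (167881.9 + 14300 − 2 × 180) = 14300 × 167701.9 / 181821.9 ≈ 13189.5 mm.
Far limit Df = s·(H − f)/(H − s) = 14300 × (167881.9 − 180) / (167881.9 − 14300) = 14300 × 167701.9 / 153581.9 ≈ 15614.7 mm.
Depth of field = Df − Dn = 15614.7 − 13189.5 ≈ 2425.2 mm ≈ 2.43 m.

2.43 m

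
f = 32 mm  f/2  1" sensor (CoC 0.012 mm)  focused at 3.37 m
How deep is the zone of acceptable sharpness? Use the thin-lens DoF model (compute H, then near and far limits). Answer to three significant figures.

Hyperfocal distance H = f²/(N·c) + f = 32²/(2 × 0.012) + 32 = 1024/0.024 + 32 ≈ 42698.7 mm ≈ 42.70 m.
Near limit Dn = s·(H − f)/(H + s − 2f) = 3370 × (42698.7 − 32) / (42698.7 + 3370 − 2 × 32) = 3370 × 42666.7 / 46004.7 ≈ 3125.48 mm.
Far limit Df = s·(H − f)/(H − s) = 3370 × (42698.7 − 32) / (42698.7 − 3370) = 3370 × 42666.7 / 39328.7 ≈ 3656.03 mm.
Depth of field = Df − Dn = 3656.03 − 3125.48 ≈ 530.55 mm ≈ 0.531 m.

0.531 m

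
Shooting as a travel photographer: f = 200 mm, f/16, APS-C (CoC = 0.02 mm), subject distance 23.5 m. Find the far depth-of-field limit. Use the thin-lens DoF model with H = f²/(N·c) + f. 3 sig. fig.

28.9 m

Hyperfocal distance H = f²/(N·c) + f = 200²/(16 × 0.02) + 200 = 40000/0.32 + 200 ≈ 125200.0 mm ≈ 125.2 m.
Far limit Df = s·(H − f)/(H − s) = 23500 × (125200.0 − 200) / (125200.0 − 23500) = 23500 × 125000.0 / 101700.0 ≈ 28884 mm ≈ 28.9 m.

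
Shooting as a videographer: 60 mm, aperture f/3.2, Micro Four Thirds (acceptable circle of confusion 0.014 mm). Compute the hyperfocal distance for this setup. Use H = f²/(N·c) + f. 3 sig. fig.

Hyperfocal distance H = f²/(N·c) + f = 60²/(3.2 × 0.014) + 60 = 3600/0.0448 + 60 ≈ 80417.1 mm ≈ 80.4 m.

80.4 m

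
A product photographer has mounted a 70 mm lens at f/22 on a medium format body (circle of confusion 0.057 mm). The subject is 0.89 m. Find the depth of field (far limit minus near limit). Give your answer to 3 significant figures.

391 mm

Hyperfocal distance H = f²/(N·c) + f = 70²/(22 × 0.057) + 70 = 4900/1.254 + 70 ≈ 3977.5 mm ≈ 3.977 m.
Near limit Dn = s·(H − f)/(H + s − 2f) = 890 × (3977.5 − 70) / (3977.5 + 890 − 2 × 70) = 890 × 3907.5 / 4727.5 ≈ 735.63 mm.
Far limit Df = s·(H − f)/(H − s) = 890 × (3977.5 − 70) / (3977.5 − 890) = 890 × 3907.5 / 3087.5 ≈ 1126.37 mm.
Depth of field = Df − Dn = 1126.37 − 735.63 ≈ 390.74 mm.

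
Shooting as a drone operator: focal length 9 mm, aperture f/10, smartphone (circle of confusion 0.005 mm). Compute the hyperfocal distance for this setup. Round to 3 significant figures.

Hyperfocal distance H = f²/(N·c) + f = 9²/(10 × 0.005) + 9 = 81/0.05 + 9 ≈ 1629.0 mm ≈ 1.63 m.

1.63 m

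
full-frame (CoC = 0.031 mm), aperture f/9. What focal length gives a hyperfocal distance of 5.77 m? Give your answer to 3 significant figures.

40.0 mm

From H = f²/(N·c) + f, with f ≪ H: f ≈ √(H·N·c) = √(5770 × 9 × 0.031) = √1609.8 ≈ 40.12 mm.
Exact: f² + N·c·f − N·c·H = 0 ⇒ f = (−N·c + √((N·c)² + 4·N·c·H))/2 = (−0.279 + √6439.4)/2 ≈ 39.983 mm ≈ 40.0 mm.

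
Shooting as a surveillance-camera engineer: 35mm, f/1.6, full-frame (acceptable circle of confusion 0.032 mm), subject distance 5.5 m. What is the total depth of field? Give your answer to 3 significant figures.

Hyperfocal distance H = f²/(N·c) + f = 35²/(1.6 × 0.032) + 35 = 1225/0.0512 + 35 ≈ 23960.8 mm ≈ 23.96 m.
Near limit Dn = s·(H − f)/(H + s − 2f) = 5500 × (23960.8 − 35) / (23960.8 + 5500 − 2 × 35) = 5500 × 23925.8 / 29390.8 ≈ 4477.3 mm.
Far limit Df = s·(H − f)/(H − s) = 5500 × (23960.8 − 35) / (23960.8 − 5500) = 5500 × 23925.8 / 18460.8 ≈ 7128.2 mm.
Depth of field = Df − Dn = 7128.2 − 4477.3 ≈ 2650.9 mm ≈ 2.65 m.

2.65 m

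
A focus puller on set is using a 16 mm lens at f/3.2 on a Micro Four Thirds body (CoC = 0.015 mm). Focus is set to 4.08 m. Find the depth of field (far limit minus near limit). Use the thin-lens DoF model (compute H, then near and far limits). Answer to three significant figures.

Hyperfocal distance H = f²/(N·c) + f = 16²/(3.2 × 0.015) + 16 = 256/0.048 + 16 ≈ 5349.3 mm ≈ 5.349 m.
Near limit Dn = s·(H − f)/(H + s − 2f) = 4080 × (5349.3 − 16) / (5349.3 + 4080 − 2 × 16) = 4080 × 5333.3 / 9397.3 ≈ 2316 mm.
Far limit Df = s·(H − f)/(H − s) = 4080 × (5349.3 − 16) / (5349.3 − 4080) = 4080 × 5333.3 / 1269.3 ≈ 17143 mm.
Depth of field = Df − Dn = 17143 − 2316 ≈ 14827 mm ≈ 14.8 m.

14.8 m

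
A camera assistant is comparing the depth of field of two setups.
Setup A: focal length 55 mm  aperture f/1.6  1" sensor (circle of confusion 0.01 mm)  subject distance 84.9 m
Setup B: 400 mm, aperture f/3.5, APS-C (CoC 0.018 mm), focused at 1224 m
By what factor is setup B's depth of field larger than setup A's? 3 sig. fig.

Setup A: H = 55²/(1.6×0.01) + 55 ≈ 189117.5 mm; DoF = Df − Dn = 154018 − 58602 ≈ 95416 mm.
Setup B: H = 400²/(3.5×0.018) + 400 ≈ 2540082.5 mm; DoF = Df − Dn = 2361988 − 826027 ≈ 1535961 mm.
Ratio = 1535961 / 95416 ≈ 16.1.

16.1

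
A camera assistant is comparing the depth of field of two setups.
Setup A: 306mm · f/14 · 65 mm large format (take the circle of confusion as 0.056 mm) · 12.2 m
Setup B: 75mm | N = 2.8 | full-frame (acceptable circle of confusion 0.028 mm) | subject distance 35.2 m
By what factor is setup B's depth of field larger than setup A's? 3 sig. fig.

18.5

Setup A: H = 306²/(14×0.056) + 306 ≈ 119739.7 mm; DoF = Df − Dn = 13549.3 − 11095.1 ≈ 2454.2 mm.
Setup B: H = 75²/(2.8×0.028) + 75 ≈ 71822.4 mm; DoF = Df − Dn = 68961 − 23631 ≈ 45330 mm.
Ratio = 45330 / 2454.2 ≈ 18.5.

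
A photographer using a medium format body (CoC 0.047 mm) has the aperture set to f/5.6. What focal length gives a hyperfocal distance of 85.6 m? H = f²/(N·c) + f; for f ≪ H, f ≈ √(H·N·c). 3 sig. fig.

150 mm

From H = f²/(N·c) + f, with f ≪ H: f ≈ √(H·N·c) = √(85600 × 5.6 × 0.047) = √22530 ≈ 150.1 mm.
The +f correction barely moves this — solving exactly, f² + N·c·f − N·c·H = 0 ⇒ f = (−N·c + √((N·c)² + 4·N·c·H))/2 = (−0.2632 + √90120)/2 ≈ 149.97 mm, so f ≈ 150 mm.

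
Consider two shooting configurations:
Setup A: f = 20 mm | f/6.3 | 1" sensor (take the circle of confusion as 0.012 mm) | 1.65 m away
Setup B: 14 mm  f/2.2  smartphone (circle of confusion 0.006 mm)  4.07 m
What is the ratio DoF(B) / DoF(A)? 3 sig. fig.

2.14

Setup A: H = 20²/(6.3×0.012) + 20 ≈ 5311.0 mm; DoF = Df − Dn = 2384.6 − 1261.4 ≈ 1123.2 mm.
Setup B: H = 14²/(2.2×0.006) + 14 ≈ 14862.5 mm; DoF = Df − Dn = 5599.6 − 3196.8 ≈ 2402.8 mm.
Ratio = 2402.8 / 1123.2 ≈ 2.14.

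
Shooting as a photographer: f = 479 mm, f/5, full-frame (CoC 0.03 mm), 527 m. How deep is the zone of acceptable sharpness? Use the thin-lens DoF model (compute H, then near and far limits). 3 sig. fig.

412 m

Hyperfocal distance H = f²/(N·c) + f = 479²/(5 × 0.03) + 479 = 229441/0.15 + 479 ≈ 1530085.7 mm ≈ 1530 m.
Near limit Dn = s·(H − f)/(H + s − 2f) = 527000 × (1530085.7 − 479) / (1530085.7 + 527000 − 2 × 479) = 527000 × 1529606.7 / 2056127.7 ≈ 392049 mm.
Far limit Df = s·(H − f)/(H − s) = 527000 × (1530085.7 − 479) / (1530085.7 − 527000) = 527000 × 1529606.7 / 1003085.7 ≈ 803623 mm.
Depth of field = Df − Dn = 803623 − 392049 ≈ 411574 mm ≈ 412 m.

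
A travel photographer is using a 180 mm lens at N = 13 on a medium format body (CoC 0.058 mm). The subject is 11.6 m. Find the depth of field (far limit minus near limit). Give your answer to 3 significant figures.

6.63 m

Hyperfocal distance H = f²/(N·c) + f = 180²/(13 × 0.058) + 180 = 32400/0.754 + 180 ≈ 43150.8 mm ≈ 43.15 m.
Near limit Dn = s·(H − f)/(H + s − 2f) = 11600 × (43150.8 − 180) / (43150.8 + 11600 − 2 × 180) = 11600 × 42970.8 / 54390.8 ≈ 9164.4 mm.
Far limit Df = s·(H − f)/(H − s) = 11600 × (43150.8 − 180) / (43150.8 − 11600) = 11600 × 42970.8 / 31550.8 ≈ 15798.7 mm.
Depth of field = Df − Dn = 15798.7 − 9164.4 ≈ 6634.3 mm ≈ 6.63 m.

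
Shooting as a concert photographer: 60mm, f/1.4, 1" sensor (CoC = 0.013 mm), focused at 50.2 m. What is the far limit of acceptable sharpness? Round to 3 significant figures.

67.2 m

Hyperfocal distance H = f²/(N·c) + f = 60²/(1.4 × 0.013) + 60 = 3600/0.0182 + 60 ≈ 197862.2 mm ≈ 197.9 m.
Far limit Df = s·(H − f)/(H − s) = 50200 × (197862.2 − 60) / (197862.2 − 50200) = 50200 × 197802.2 / 147662.2 ≈ 67246 mm ≈ 67.2 m.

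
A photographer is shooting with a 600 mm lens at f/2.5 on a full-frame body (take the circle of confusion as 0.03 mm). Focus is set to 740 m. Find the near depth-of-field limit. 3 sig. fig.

Hyperfocal distance H = f²/(N·c) + f = 600²/(2.5 × 0.03) + 600 = 360000/0.075 + 600 ≈ 4800600.0 mm ≈ 4801 m.
Near limit Dn = s·(H − f)/(H + s − 2f) = 740000 × (4800600.0 − 600) / (4800600.0 + 740000 − 2 × 600) = 740000 × 4800000.0 / 5539400.0 ≈ 641225 mm ≈ 641 m.

641 m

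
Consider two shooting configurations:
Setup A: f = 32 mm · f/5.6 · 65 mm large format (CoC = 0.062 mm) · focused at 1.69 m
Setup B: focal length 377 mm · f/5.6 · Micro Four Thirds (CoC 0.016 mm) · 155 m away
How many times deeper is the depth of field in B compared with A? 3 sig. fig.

Setup A: H = 32²/(5.6×0.062) + 32 ≈ 2981.3 mm; DoF = Df − Dn = 3859.9 − 1081.8 ≈ 2778.1 mm.
Setup B: H = 377²/(5.6×0.016) + 377 ≈ 1586638.2 mm; DoF = Df − Dn = 171741 − 141233 ≈ 30508 mm.
Ratio = 30508 / 2778.1 ≈ 11.0.

11.0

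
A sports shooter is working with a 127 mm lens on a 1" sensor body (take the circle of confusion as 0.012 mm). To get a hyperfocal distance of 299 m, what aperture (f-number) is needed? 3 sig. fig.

f/4.50

Rearrange H = f²/(N·c) + f for N: N = f² / ((H − f)·c).
N = 127² / ((299000 − 127) × 0.012) = 16129 / 3586 ≈ 4.50.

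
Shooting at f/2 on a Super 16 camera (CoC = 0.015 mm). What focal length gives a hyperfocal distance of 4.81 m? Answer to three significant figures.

From H = f²/(N·c) + f, with f ≪ H: f ≈ √(H·N·c) = √(4810 × 2 × 0.015) = √144.30 ≈ 12.01 mm.
The +f correction barely moves this — solving exactly, f² + N·c·f − N·c·H = 0 ⇒ f = (−N·c + √((N·c)² + 4·N·c·H))/2 = (−0.03 + √577.20)/2 ≈ 11.998 mm, so f ≈ 12.0 mm.

12.0 mm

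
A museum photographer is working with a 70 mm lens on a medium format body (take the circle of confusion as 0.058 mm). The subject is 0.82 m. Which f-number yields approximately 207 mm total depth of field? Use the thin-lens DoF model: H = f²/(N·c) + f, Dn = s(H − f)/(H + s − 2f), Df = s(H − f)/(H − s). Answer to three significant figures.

Write h = H − f = f²/(N·c). The thin-lens limits are Dn = s·h/(h + (s−f)) and Df = s·h/(h − (s−f)), so DoF = Df − Dn = 2·s·(s−f)·h / (h² − (s−f)²).
That is a quadratic in h: DoF·h² − 2·s·(s−f)·h − DoF·(s−f)² = 0 ⇒ h = (s−f)·(s + √(s² + DoF²)) / DoF = 750 × (820 + √(820² + 207²)) / 207 = 750 × (820 + 845.724) / 207 ≈ 6035.2 mm.
Then N = f²/(c·h) = 70² / (0.058 × 6035.2) = 4900 / 350.04 ≈ 14.

f/14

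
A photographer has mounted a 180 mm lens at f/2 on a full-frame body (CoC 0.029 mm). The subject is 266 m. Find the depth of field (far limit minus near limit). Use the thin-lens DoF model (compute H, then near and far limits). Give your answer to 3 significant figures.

Hyperfocal distance H = f²/(N·c) + f = 180²/(2 × 0.029) + 180 = 32400/0.058 + 180 ≈ 558800.7 mm ≈ 558.8 m.
Near limit Dn = s·(H − f)/(H + s − 2f) = 266000 × (558800.7 − 180) / (558800.7 + 266000 − 2 × 180) = 266000 × 558620.7 / 824440.7 ≈ 180235 mm.
Far limit Df = s·(H − f)/(H − s) = 266000 × (558800.7 − 180) / (558800.7 − 266000) = 266000 × 558620.7 / 292800.7 ≈ 507489 mm.
Depth of field = Df − Dn = 507489 − 180235 ≈ 327254 mm ≈ 327 m.

327 m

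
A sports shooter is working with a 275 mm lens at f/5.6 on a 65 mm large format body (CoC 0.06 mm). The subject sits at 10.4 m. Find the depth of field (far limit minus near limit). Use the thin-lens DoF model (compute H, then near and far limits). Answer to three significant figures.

0.938 m

Hyperfocal distance H = f²/(N·c) + f = 275²/(5.6 × 0.06) + 275 = 75625/0.336 + 275 ≈ 225349.4 mm ≈ 225.3 m.
Near limit Dn = s·(H − f)/(H + s − 2f) = 10400 × (225349.4 − 275) / (225349.4 + 10400 − 2 × 275) = 10400 × 225074.4 / 235199.4 ≈ 9952.29 mm.
Far limit Df = s·(H − f)/(H − s) = 10400 × (225349.4 − 275) / (225349.4 − 10400) = 10400 × 225074.4 / 214949.4 ≈ 10889.88 mm.
Depth of field = Df − Dn = 10889.88 − 9952.29 ≈ 937.59 mm ≈ 0.938 m.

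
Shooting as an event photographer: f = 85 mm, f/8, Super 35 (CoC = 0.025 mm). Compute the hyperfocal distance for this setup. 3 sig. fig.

36.2 m

Hyperfocal distance H = f²/(N·c) + f = 85²/(8 × 0.025) + 85 = 7225/0.2 + 85 ≈ 36210.0 mm ≈ 36.2 m.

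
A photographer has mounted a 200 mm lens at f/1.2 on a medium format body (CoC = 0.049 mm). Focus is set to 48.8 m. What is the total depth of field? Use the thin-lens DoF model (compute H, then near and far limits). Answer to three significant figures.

Hyperfocal distance H = f²/(N·c) + f = 200²/(1.2 × 0.049) + 200 = 40000/0.0588 + 200 ≈ 680472.1 mm ≈ 680.5 m.
Near limit Dn = s·(H − f)/(H + s − 2f) = 48800 × (680472.1 − 200) / (680472.1 + 48800 − 2 × 200) = 48800 × 680272.1 / 728872.1 ≈ 45546.1 mm.
Far limit Df = s·(H − f)/(H − s) = 48800 × (680472.1 − 200) / (680472.1 − 48800) = 48800 × 680272.1 / 631672.1 ≈ 52554.6 mm.
Depth of field = Df − Dn = 52554.6 − 45546.1 ≈ 7008.5 mm ≈ 7.01 m.

7.01 m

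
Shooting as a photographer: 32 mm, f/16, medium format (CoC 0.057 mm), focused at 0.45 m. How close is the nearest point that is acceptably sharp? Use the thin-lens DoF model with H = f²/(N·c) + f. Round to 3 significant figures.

328 mm

Hyperfocal distance H = f²/(N·c) + f = 32²/(16 × 0.057) + 32 = 1024/0.912 + 32 ≈ 1154.8 mm ≈ 1.155 m.
Near limit Dn = s·(H − f)/(H + s − 2f) = 450 × (1154.8 − 32) / (1154.8 + 450 − 2 × 32) = 450 × 1122.8 / 1540.8 ≈ 327.92 mm.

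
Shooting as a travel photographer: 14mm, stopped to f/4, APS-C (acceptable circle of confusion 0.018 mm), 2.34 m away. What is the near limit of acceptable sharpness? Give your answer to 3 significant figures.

1.26 m

Hyperfocal distance H = f²/(N·c) + f = 14²/(4 × 0.018) + 14 = 196/0.072 + 14 ≈ 2736.2 mm ≈ 2.736 m.
Near limit Dn = s·(H − f)/(H + s − 2f) = 2340 × (2736.2 − 14) / (2736.2 + 2340 − 2 × 14) = 2340 × 2722.2 / 5048.2 ≈ 1261.8 mm ≈ 1.26 m.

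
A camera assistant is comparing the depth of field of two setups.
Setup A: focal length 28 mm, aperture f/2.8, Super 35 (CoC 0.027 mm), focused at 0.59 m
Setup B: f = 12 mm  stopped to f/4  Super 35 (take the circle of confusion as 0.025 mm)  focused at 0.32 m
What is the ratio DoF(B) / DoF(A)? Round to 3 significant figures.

2.24

Setup A: H = 28²/(2.8×0.027) + 28 ≈ 10398.4 mm; DoF = Df − Dn = 623.806 − 559.670 ≈ 64.136 mm.
Setup B: H = 12²/(4×0.025) + 12 ≈ 1452.0 mm; DoF = Df − Dn = 407.07 − 263.62 ≈ 143.45 mm.
Ratio = 143.45 / 64.136 ≈ 2.24.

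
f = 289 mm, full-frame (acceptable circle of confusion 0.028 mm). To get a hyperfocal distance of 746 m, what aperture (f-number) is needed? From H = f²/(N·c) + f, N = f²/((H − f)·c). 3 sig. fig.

f/4

Rearrange H = f²/(N·c) + f for N: N = f² / ((H − f)·c).
N = 289² / ((746000 − 289) × 0.028) = 83521 / 20880 ≈ 4.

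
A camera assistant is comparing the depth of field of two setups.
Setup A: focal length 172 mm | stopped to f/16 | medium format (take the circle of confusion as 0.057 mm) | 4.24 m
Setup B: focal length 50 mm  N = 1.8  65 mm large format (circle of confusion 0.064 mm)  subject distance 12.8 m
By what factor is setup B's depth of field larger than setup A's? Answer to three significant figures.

Setup A: H = 172²/(16×0.057) + 172 ≈ 32610.6 mm; DoF = Df − Dn = 4848.0 − 3767.5 ≈ 1080.5 mm.
Setup B: H = 50²/(1.8×0.064) + 50 ≈ 21751.4 mm; DoF = Df − Dn = 31032 − 8063 ≈ 22969 mm.
Ratio = 22969 / 1080.5 ≈ 21.3.

21.3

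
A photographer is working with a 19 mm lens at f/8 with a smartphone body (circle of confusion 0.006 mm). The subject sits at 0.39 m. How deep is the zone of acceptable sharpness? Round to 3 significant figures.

38.6 mm

Hyperfocal distance H = f²/(N·c) + f = 19²/(8 × 0.006) + 19 = 361/0.048 + 19 ≈ 7539.8 mm ≈ 7.540 m.
Near limit Dn = s·(H − f)/(H + s − 2f) = 390 × (7539.8 − 19) / (7539.8 + 390 − 2 × 19) = 390 × 7520.8 / 7891.8 ≈ 371.666 mm.
Far limit Df = s·(H − f)/(H − s) = 390 × (7539.8 − 19) / (7539.8 − 390) = 390 × 7520.8 / 7149.8 ≈ 410.237 mm.
Depth of field = Df − Dn = 410.237 − 371.666 ≈ 38.571 mm.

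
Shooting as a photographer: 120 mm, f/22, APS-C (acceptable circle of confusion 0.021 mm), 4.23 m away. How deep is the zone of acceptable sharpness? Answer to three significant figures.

1.14 m

Hyperfocal distance H = f²/(N·c) + f = 120²/(22 × 0.021) + 120 = 14400/0.462 + 120 ≈ 31288.8 mm ≈ 31.29 m.
Near limit Dn = s·(H − f)/(H + s − 2f) = 4230 × (31288.8 − 120) / (31288.8 + 4230 − 2 × 120) = 4230 × 31168.8 / 35278.8 ≈ 3737.2 mm.
Far limit Df = s·(H − f)/(H − s) = 4230 × (31288.8 − 120) / (31288.8 − 4230) = 4230 × 31168.8 / 27058.8 ≈ 4872.5 mm.
Depth of field = Df − Dn = 4872.5 − 3737.2 ≈ 1135.3 mm ≈ 1.14 m.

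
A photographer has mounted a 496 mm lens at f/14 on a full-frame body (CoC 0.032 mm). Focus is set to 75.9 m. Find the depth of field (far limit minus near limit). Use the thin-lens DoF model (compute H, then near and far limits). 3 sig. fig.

21.2 m

Hyperfocal distance H = f²/(N·c) + f = 496²/(14 × 0.032) + 496 = 246016/0.448 + 496 ≈ 549638.9 mm ≈ 549.6 m.
Near limit Dn = s·(H − f)/(H + s − 2f) = 75900 × (549638.9 − 496) / (549638.9 + 75900 − 2 × 496) = 75900 × 549142.9 / 624546.9 ≈ 66736 mm.
Far limit Df = s·(H − f)/(H − s) = 75900 × (549638.9 − 496) / (549638.9 − 75900) = 75900 × 549142.9 / 473738.9 ≈ 87981 mm.
Depth of field = Df − Dn = 87981 − 66736 ≈ 21245 mm ≈ 21.2 m.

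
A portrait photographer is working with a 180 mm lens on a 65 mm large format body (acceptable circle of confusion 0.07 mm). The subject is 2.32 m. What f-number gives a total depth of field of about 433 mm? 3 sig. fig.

Write h = H − f = f²/(N·c). The thin-lens limits are Dn = s·h/(h + (s−f)) and Df = s·h/(h − (s−f)), so DoF = Df − Dn = 2·s·(s−f)·h / (h² − (s−f)²).
That is a quadratic in h: DoF·h² − 2·s·(s−f)·h − DoF·(s−f)² = 0 ⇒ h = (s−f)·(s + √(s² + DoF²)) / DoF = 2140 × (2320 + √(2320² + 433²)) / 433 = 2140 × (2320 + 2360.06) / 433 ≈ 23130 mm.
Then N = f²/(c·h) = 180² / (0.07 × 23130) = 32400 / 1619.1 ≈ 20.

f/20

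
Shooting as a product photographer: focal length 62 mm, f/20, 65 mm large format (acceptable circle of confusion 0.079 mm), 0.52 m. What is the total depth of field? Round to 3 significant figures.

Hyperfocal distance H = f²/(N·c) + f = 62²/(20 × 0.079) + 62 = 3844/1.58 + 62 ≈ 2494.9 mm ≈ 2.495 m.
Near limit Dn = s·(H − f)/(H + s − 2f) = 520 × (2494.9 − 62) / (2494.9 + 520 − 2 × 62) = 520 × 2432.9 / 2890.9 ≈ 437.62 mm.
Far limit Df = s·(H − f)/(H − s) = 520 × (2494.9 − 62) / (2494.9 − 520) = 520 × 2432.9 / 1974.9 ≈ 640.59 mm.
Depth of field = Df − Dn = 640.59 − 437.62 ≈ 202.97 mm.

203 mm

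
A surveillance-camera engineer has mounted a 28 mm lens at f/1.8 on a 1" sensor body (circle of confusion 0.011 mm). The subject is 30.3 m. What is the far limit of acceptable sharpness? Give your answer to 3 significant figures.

Hyperfocal distance H = f²/(N·c) + f = 28²/(1.8 × 0.011) + 28 = 784/0.0198 + 28 ≈ 39624.0 mm ≈ 39.62 m.
Far limit Df = s·(H − f)/(H − s) = 30300 × (39624.0 − 28) / (39624.0 − 30300) = 30300 × 39596.0 / 9324.0 ≈ 128675 mm ≈ 129 m.

129 m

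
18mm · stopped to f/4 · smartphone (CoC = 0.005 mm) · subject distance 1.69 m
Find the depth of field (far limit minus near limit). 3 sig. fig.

353 mm

Hyperfocal distance H = f²/(N·c) + f = 18²/(4 × 0.005) + 18 = 324/0.02 + 18 ≈ 16218.0 mm ≈ 16.22 m.
Near limit Dn = s·(H − f)/(H + s − 2f) = 1690 × (16218.0 − 18) / (16218.0 + 1690 − 2 × 18) = 1690 × 16200.0 / 17872.0 ≈ 1531.89 mm.
Far limit Df = s·(H − f)/(H − s) = 1690 × (16218.0 − 18) / (16218.0 − 1690) = 1690 × 16200.0 / 14528.0 ≈ 1884.50 mm.
Depth of field = Df − Dn = 1884.50 − 1531.89 ≈ 352.61 mm.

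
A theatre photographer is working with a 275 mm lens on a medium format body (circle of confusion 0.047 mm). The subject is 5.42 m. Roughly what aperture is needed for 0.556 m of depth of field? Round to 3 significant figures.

Write h = H − f = f²/(N·c). The thin-lens limits are Dn = s·h/(h + (s−f)) and Df = s·h/(h − (s−f)), so DoF = Df − Dn = 2·s·(s−f)·h / (h² − (s−f)²).
That is a quadratic in h: DoF·h² − 2·s·(s−f)·h − DoF·(s−f)² = 0 ⇒ h = (s−f)·(s + √(s² + DoF²)) / DoF = 5145 × (5420 + √(5420² + 556²)) / 556 = 5145 × (5420 + 5448.44) / 556 ≈ 100572 mm.
Then N = f²/(c·h) = 275² / (0.047 × 100572) = 75625 / 4726.9 ≈ 16.

f/16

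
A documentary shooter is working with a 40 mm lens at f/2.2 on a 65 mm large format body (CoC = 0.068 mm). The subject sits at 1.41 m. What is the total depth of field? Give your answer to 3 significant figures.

Hyperfocal distance H = f²/(N·c) + f = 40²/(2.2 × 0.068) + 40 = 1600/0.1496 + 40 ≈ 10735.2 mm ≈ 10.74 m.
Near limit Dn = s·(H − f)/(H + s − 2f) = 1410 × (10735.2 − 40) / (10735.2 + 1410 − 2 × 40) = 1410 × 10695.2 / 12065.2 ≈ 1249.89 mm.
Far limit Df = s·(H − f)/(H − s) = 1410 × (10735.2 − 40) / (10735.2 − 1410) = 1410 × 10695.2 / 9325.2 ≈ 1617.15 mm.
Depth of field = Df − Dn = 1617.15 − 1249.89 ≈ 367.26 mm.

367 mm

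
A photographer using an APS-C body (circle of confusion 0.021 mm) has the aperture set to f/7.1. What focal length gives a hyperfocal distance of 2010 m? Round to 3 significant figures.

From H = f²/(N·c) + f, with f ≪ H: f ≈ √(H·N·c) = √(2010000 × 7.1 × 0.021) = √299691 ≈ 547.4 mm.
The +f correction barely moves this — solving exactly, f² + N·c·f − N·c·H = 0 ⇒ f = (−N·c + √((N·c)² + 4·N·c·H))/2 = (−0.1491 + √1198764)/2 ≈ 547.37 mm, so f ≈ 547 mm.

547 mm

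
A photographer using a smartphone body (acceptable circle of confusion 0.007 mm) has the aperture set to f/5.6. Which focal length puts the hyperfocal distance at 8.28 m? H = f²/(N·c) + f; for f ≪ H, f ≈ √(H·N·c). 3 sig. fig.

From H = f²/(N·c) + f, with f ≪ H: f ≈ √(H·N·c) = √(8280 × 5.6 × 0.007) = √324.58 ≈ 18.02 mm.
The +f correction barely moves this — solving exactly, f² + N·c·f − N·c·H = 0 ⇒ f = (−N·c + √((N·c)² + 4·N·c·H))/2 = (−0.0392 + √1298.3)/2 ≈ 17.996 mm, so f ≈ 18.0 mm.

18.0 mm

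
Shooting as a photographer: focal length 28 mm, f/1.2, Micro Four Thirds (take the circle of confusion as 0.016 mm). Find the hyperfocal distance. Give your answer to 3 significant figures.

Hyperfocal distance H = f²/(N·c) + f = 28²/(1.2 × 0.016) + 28 = 784/0.0192 + 28 ≈ 40861.3 mm ≈ 40.9 m.

40.9 m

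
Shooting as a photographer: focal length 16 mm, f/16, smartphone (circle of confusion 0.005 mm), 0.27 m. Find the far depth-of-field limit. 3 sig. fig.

293 mm

Hyperfocal distance H = f²/(N·c) + f = 16²/(16 × 0.005) + 16 = 256/0.08 + 16 ≈ 3216.0 mm ≈ 3.216 m.
Far limit Df = s·(H − f)/(H − s) = 270 × (3216.0 − 16) / (3216.0 − 270) = 270 × 3200.0 / 2946.0 ≈ 293.28 mm.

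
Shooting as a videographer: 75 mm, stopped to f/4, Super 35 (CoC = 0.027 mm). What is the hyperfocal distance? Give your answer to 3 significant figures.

Hyperfocal distance H = f²/(N·c) + f = 75²/(4 × 0.027) + 75 = 5625/0.108 + 75 ≈ 52158.3 mm ≈ 52.2 m.

52.2 m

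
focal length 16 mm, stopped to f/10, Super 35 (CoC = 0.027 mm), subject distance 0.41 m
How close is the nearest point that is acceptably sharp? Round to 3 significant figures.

Hyperfocal distance H = f²/(N·c) + f = 16²/(10 × 0.027) + 16 = 256/0.27 + 16 ≈ 964.1 mm ≈ 0.964 m.
Near limit Dn = s·(H − f)/(H + s − 2f) = 410 × (964.1 − 16) / (964.1 + 410 − 2 × 16) = 410 × 948.1 / 1342.1 ≈ 289.64 mm.

290 mm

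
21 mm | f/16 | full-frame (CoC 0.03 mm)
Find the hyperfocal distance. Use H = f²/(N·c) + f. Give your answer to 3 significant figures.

Hyperfocal distance H = f²/(N·c) + f = 21²/(16 × 0.03) + 21 = 441/0.48 + 21 ≈ 939.8 mm ≈ 0.940 m.

0.940 m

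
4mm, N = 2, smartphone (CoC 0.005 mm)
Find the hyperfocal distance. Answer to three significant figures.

1.60 m

Hyperfocal distance H = f²/(N·c) + f = 4²/(2 × 0.005) + 4 = 16/0.01 + 4 ≈ 1604.0 mm ≈ 1.60 m.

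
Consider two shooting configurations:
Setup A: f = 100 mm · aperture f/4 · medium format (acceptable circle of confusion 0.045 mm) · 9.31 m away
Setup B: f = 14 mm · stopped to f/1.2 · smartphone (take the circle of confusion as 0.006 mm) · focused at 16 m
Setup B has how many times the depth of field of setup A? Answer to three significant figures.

Setup A: H = 100²/(4×0.045) + 100 ≈ 55655.6 mm; DoF = Df − Dn = 11160.1 − 7986.1 ≈ 3174.0 mm.
Setup B: H = 14²/(1.2×0.006) + 14 ≈ 27236.2 mm; DoF = Df − Dn = 38764 − 10080 ≈ 28684 mm.
Ratio = 28684 / 3174.0 ≈ 9.04.

9.04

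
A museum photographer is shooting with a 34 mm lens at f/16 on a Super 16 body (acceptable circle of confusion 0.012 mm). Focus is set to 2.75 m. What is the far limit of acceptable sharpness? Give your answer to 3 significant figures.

5.01 m

Hyperfocal distance H = f²/(N·c) + f = 34²/(16 × 0.012) + 34 = 1156/0.192 + 34 ≈ 6054.8 mm ≈ 6.055 m.
Far limit Df = s·(H − f)/(H − s) = 2750 × (6054.8 − 34) / (6054.8 − 2750) = 2750 × 6020.8 / 3304.8 ≈ 5010.0 mm ≈ 5.01 m.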